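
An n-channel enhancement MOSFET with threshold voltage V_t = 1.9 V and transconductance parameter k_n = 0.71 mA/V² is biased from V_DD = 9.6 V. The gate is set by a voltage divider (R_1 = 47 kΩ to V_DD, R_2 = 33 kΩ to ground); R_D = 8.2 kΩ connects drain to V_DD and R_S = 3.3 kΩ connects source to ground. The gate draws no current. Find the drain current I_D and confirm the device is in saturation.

I_D ≈ 0.33 mA

V_G = V_DD·R_2/(R_1+R_2) = 9.6×33/80 = 3.96 V.
Assume saturation: I_D = (k_n/2)(V_GS − V_t)² with V_GS = V_G − I_D·R_S = 3.96 − 3.3·I_D.
Substituting gives 3.87·I_D² − 5.83·I_D + 1.51 = 0, with roots I_D = 0.331 or 1.18 mA.
The root I_D = 1.18 mA gives V_GS = 0.0801 V ≤ V_t, so take I_D = 0.331 mA.
Then V_GS = 2.87 V and V_DS = V_DD − I_D(R_D+R_S) = 9.6 − 0.331×11.5 = 5.79 V.
Saturation requires V_DS ≥ V_GS − V_t = 0.966 V; 5.79 ≥ 0.966 ✓.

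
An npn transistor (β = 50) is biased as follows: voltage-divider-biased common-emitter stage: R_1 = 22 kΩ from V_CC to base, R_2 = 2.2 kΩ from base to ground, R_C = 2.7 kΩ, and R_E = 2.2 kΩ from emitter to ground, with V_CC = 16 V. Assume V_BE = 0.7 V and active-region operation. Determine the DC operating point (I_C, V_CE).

Thevenize the base divider: V_Th = V_CC·R_2/(R_1+R_2) = 16×2.2/24.2 = 1.45 V, R_Th = R_1‖R_2 = 2 kΩ.
Base-emitter loop: V_Th = I_B·R_Th + V_BE + (β+1)I_B·R_E, so I_B = (1.45 − 0.7) / (2 + 51×2.2) = 0.00661 mA.
I_C = β·I_B = 50×0.00661 = 0.33 mA, and I_E = (β+1)I_B = 0.337 mA.
V_CE = V_CC − I_C·R_C − I_E·R_E = 16 − 0.33×2.7 − 0.337×2.2 = 14.4 V.
V_CE = 14.4 V > 0.2 V confirms active-region operation.

I_C ≈ 0.33 mA, V_CE ≈ 14 V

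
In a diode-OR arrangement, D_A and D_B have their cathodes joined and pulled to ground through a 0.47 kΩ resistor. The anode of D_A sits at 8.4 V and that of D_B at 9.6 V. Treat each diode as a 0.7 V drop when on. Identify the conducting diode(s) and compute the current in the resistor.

Assume both conduct. Then node N would need to be at both 8.4−0.7 = 7.7 V and 9.6−0.7 = 8.9 V, which is impossible.
Assume only D_B conducts: V_N = 9.6 − 0.7 = 8.9 V, so I_R = 8.9/0.47 = 18.9 mA.
Check D_A: its anode-to-cathode voltage is 8.4 − 8.9 = -0.5 V < 0.7 V, so it is off. The assumption is consistent.

Only D_B conducts; I_R ≈ 19 mA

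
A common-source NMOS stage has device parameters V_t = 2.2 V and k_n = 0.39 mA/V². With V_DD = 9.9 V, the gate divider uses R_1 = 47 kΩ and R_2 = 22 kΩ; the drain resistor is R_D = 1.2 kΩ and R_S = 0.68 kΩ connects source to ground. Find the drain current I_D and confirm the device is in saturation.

I_D ≈ 0.14 mA

V_G = V_DD·R_2/(R_1+R_2) = 9.9×22/69 = 3.16 V.
Assume saturation: I_D = (k_n/2)(V_GS − V_t)² with V_GS = V_G − I_D·R_S = 3.16 − 0.68·I_D.
Substituting gives 0.0902·I_D² − 1.25·I_D + 0.178 = 0, with roots I_D = 0.144 or 13.8 mA.
The root I_D = 13.8 mA gives V_GS = -6.2 V ≤ V_t, so take I_D = 0.144 mA.
Then V_GS = 3.06 V and V_DS = V_DD − I_D(R_D+R_S) = 9.9 − 0.144×1.88 = 9.63 V.
Saturation requires V_DS ≥ V_GS − V_t = 0.859 V; 9.63 ≥ 0.859 ✓.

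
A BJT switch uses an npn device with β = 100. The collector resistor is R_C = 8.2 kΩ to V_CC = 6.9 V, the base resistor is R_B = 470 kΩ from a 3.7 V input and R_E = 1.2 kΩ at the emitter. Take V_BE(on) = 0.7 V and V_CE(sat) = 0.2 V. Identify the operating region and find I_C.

Assume active. Base-emitter loop: I_B = (V_BB − V_BE)/(R_B + (β+1)R_E) = (3.7 − 0.7)/(470 + 101×1.2) = 0.00507 mA.
I_C = β·I_B = 100×0.00507 = 0.507 mA.
V_CE = V_CC − I_C·R_C − I_E·R_E = 6.9 − 0.507×8.2 − 0.513×1.2 = 2.12 V > V_CE(sat), so the active-region assumption holds.

active; I_C ≈ 0.51 mA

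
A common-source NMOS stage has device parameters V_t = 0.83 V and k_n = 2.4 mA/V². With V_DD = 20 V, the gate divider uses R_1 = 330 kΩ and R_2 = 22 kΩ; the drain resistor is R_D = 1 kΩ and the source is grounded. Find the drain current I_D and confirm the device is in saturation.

V_G = V_DD·R_2/(R_1+R_2) = 20×22/352 = 1.25 V. With the source grounded, V_GS = V_G = 1.25 V.
Assume saturation: I_D = (k_n/2)(V_GS − V_t)² = (2.4/2)×(1.25 − 0.83)² = 1.2×0.42² = 0.212 mA.
V_DS = V_DD − I_D·R_D = 20 − 0.212×1 = 19.8 V.
Saturation requires V_DS ≥ V_GS − V_t = 0.42 V; 19.8 ≥ 0.42 ✓.

I_D ≈ 0.21 mA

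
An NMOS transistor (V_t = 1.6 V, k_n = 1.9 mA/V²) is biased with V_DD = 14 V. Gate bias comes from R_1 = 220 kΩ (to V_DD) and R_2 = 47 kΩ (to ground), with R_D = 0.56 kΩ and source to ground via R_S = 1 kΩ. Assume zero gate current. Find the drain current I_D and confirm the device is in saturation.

I_D ≈ 0.3 mA

V_G = V_DD·R_2/(R_1+R_2) = 14×47/267 = 2.46 V.
Assume saturation: I_D = (k_n/2)(V_GS − V_t)² with V_GS = V_G − I_D·R_S = 2.46 − 1·I_D.
Substituting gives 0.95·I_D² − 2.64·I_D + 0.71 = 0, with roots I_D = 0.301 or 2.48 mA.
The root I_D = 2.48 mA gives V_GS = -0.0158 V ≤ V_t, so take I_D = 0.301 mA.
Then V_GS = 2.16 V and V_DS = V_DD − I_D(R_D+R_S) = 14 − 0.301×1.56 = 13.5 V.
Saturation requires V_DS ≥ V_GS − V_t = 0.563 V; 13.5 ≥ 0.563 ✓.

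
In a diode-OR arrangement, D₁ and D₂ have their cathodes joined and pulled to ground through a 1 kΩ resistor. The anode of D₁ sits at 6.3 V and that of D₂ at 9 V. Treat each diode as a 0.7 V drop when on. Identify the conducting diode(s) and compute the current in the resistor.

Assume both conduct. Then node N would need to be at both 6.3−0.7 = 5.6 V and 9−0.7 = 8.3 V, which is impossible.
Assume only D₂ conducts: V_N = 9 − 0.7 = 8.3 V, so I_R = 8.3/1 = 8.3 mA.
Check D₁: its anode-to-cathode voltage is 6.3 − 8.3 = -2 V < 0.7 V, so it is off. The assumption is consistent.

Only D₂ conducts; I_R ≈ 8.3 mA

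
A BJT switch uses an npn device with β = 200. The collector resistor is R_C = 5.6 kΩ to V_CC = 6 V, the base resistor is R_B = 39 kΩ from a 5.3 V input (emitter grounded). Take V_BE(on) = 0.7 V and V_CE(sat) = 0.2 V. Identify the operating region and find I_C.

Assume active: I_B = (5.3 − 0.7)/39 = 0.118 mA, giving I_C = β·I_B = 23.6 mA.
But then V_CE = 6 − 23.6×5.6 = -126 V < V_CE(sat) = 0.2 V — impossible in the active region.
So the transistor is saturated. With V_CE = 0.2 V, I_C = (V_CC − 0.2)/R_C = 5.8/5.6 = 1.04 mA.
Check: β·I_B = 23.6 mA > I_C = 1.04 mA, confirming saturation.

saturation; I_C ≈ 1 mA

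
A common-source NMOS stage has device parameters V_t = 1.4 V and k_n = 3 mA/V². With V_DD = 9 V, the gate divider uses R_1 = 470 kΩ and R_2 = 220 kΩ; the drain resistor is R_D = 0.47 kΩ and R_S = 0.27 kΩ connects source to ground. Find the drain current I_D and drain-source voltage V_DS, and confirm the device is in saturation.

I_D ≈ 1.6 mA, V_DS ≈ 7.8 V

V_G = V_DD·R_2/(R_1+R_2) = 9×220/690 = 2.87 V.
Assume saturation: I_D = (k_n/2)(V_GS − V_t)² with V_GS = V_G − I_D·R_S = 2.87 − 0.27·I_D.
Substituting gives 0.109·I_D² − 2.19·I_D + 3.24 = 0, with roots I_D = 1.61 or 18.4 mA.
The root I_D = 18.4 mA gives V_GS = -2.1 V ≤ V_t, so take I_D = 1.61 mA.
Then V_GS = 2.44 V and V_DS = V_DD − I_D(R_D+R_S) = 9 − 1.61×0.74 = 7.81 V.
Saturation requires V_DS ≥ V_GS − V_t = 1.04 V; 7.81 ≥ 1.04 ✓.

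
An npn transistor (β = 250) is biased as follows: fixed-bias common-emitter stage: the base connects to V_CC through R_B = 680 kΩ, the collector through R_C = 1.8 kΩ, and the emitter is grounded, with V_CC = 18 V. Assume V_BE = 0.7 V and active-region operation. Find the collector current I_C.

I_C ≈ 6.4 mA

Base loop: V_CC = I_B·R_B + V_BE, so I_B = (18 − 0.7)/680 kΩ = 0.0254 mA.
In the active region I_C = β·I_B = 250 × 0.0254 = 6.36 mA.
Collector loop: V_CE = V_CC − I_C·R_C = 18 − 6.36×1.8 = 6.55 V.
Since V_CE = 6.55 V > V_CE(sat) ≈ 0.2 V, the transistor is in the active region as assumed.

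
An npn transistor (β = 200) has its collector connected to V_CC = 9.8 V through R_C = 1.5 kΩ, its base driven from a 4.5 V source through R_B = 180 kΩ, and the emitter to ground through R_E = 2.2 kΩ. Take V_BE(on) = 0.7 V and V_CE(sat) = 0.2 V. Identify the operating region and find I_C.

active; I_C ≈ 1.2 mA

Assume active. Base-emitter loop: I_B = (V_BB − V_BE)/(R_B + (β+1)R_E) = (4.5 − 0.7)/(180 + 201×2.2) = 0.00611 mA.
I_C = β·I_B = 200×0.00611 = 1.22 mA.
V_CE = V_CC − I_C·R_C − I_E·R_E = 9.8 − 1.22×1.5 − 1.23×2.2 = 5.27 V > V_CE(sat), so the active-region assumption holds.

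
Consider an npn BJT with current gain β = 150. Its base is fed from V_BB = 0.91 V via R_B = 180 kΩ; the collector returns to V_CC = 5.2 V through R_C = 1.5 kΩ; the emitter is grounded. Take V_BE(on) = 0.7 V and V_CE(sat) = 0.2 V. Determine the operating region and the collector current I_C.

Assume active. Base-emitter loop: I_B = (V_BB − V_BE)/R_B = (0.91 − 0.7)/180 = 0.00117 mA.
I_C = β·I_B = 150×0.00117 = 0.175 mA.
V_CE = V_CC − I_C·R_C = 5.2 − 0.175×1.5 = 4.94 V > V_CE(sat), so the active-region assumption holds.

active; I_C ≈ 0.18 mA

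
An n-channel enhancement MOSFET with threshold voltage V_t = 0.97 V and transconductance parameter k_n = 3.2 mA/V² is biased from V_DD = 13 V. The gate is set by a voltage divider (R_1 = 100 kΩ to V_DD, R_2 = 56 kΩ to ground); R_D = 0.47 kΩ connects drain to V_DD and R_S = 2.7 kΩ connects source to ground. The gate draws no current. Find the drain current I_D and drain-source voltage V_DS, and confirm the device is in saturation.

I_D ≈ 1.1 mA, V_DS ≈ 9.6 V

V_G = V_DD·R_2/(R_1+R_2) = 13×56/156 = 4.67 V.
Assume saturation: I_D = (k_n/2)(V_GS − V_t)² with V_GS = V_G − I_D·R_S = 4.67 − 2.7·I_D.
Substituting gives 11.7·I_D² − 32.9·I_D + 21.9 = 0, with roots I_D = 1.07 or 1.76 mA.
The root I_D = 1.76 mA gives V_GS = -0.078 V ≤ V_t, so take I_D = 1.07 mA.
Then V_GS = 1.79 V and V_DS = V_DD − I_D(R_D+R_S) = 13 − 1.07×3.17 = 9.62 V.
Saturation requires V_DS ≥ V_GS − V_t = 0.817 V; 9.62 ≥ 0.817 ✓.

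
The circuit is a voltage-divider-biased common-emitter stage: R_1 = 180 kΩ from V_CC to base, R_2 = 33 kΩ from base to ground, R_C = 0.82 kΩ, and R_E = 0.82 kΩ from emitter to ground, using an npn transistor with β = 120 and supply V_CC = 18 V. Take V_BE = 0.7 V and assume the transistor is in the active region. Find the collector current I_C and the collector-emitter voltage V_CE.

I_C ≈ 2 mA, V_CE ≈ 15 V

Thevenize the base divider: V_Th = V_CC·R_2/(R_1+R_2) = 18×33/213 = 2.79 V, R_Th = R_1‖R_2 = 27.9 kΩ.
Base-emitter loop: V_Th = I_B·R_Th + V_BE + (β+1)I_B·R_E, so I_B = (2.79 − 0.7) / (27.9 + 121×0.82) = 0.0164 mA.
I_C = β·I_B = 120×0.0164 = 1.97 mA, and I_E = (β+1)I_B = 1.99 mA.
V_CE = V_CC − I_C·R_C − I_E·R_E = 18 − 1.97×0.82 − 1.99×0.82 = 14.8 V.
V_CE = 14.8 V > 0.2 V confirms active-region operation.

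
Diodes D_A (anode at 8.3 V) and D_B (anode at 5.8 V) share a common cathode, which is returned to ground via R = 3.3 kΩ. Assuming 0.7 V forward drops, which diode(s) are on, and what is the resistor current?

Assume both conduct. Then node N would need to be at both 8.3−0.7 = 7.6 V and 5.8−0.7 = 5.1 V, which is impossible.
Assume only D_A conducts: V_N = 8.3 − 0.7 = 7.6 V, so I_R = 7.6/3.3 = 2.3 mA.
Check D_B: its anode-to-cathode voltage is 5.8 − 7.6 = -1.8 V < 0.7 V, so it is off. The assumption is consistent.

Only D_A conducts; I_R ≈ 2.3 mA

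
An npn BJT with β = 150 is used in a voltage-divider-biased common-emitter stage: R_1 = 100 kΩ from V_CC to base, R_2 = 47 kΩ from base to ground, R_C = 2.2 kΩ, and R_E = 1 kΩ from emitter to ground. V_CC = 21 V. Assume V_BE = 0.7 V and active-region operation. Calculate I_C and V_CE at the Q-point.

I_C ≈ 4.9 mA, V_CE ≈ 5.2 V

Thevenize the base divider: V_Th = V_CC·R_2/(R_1+R_2) = 21×47/147 = 6.71 V, R_Th = R_1‖R_2 = 32 kΩ.
Base-emitter loop: V_Th = I_B·R_Th + V_BE + (β+1)I_B·R_E, so I_B = (6.71 − 0.7) / (32 + 151×1) = 0.0329 mA.
I_C = β·I_B = 150×0.0329 = 4.93 mA, and I_E = (β+1)I_B = 4.96 mA.
V_CE = V_CC − I_C·R_C − I_E·R_E = 21 − 4.93×2.2 − 4.96×1 = 5.19 V.
V_CE = 5.19 V > 0.2 V confirms active-region operation.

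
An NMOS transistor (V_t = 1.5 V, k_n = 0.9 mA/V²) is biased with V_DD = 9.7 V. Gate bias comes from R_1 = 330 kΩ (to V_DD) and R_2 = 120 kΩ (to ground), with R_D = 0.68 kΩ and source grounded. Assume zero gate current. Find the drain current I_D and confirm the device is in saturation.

I_D ≈ 0.53 mA

V_G = V_DD·R_2/(R_1+R_2) = 9.7×120/450 = 2.59 V. With the source grounded, V_GS = V_G = 2.59 V.
Assume saturation: I_D = (k_n/2)(V_GS − V_t)² = (0.9/2)×(2.59 − 1.5)² = 0.45×1.09² = 0.531 mA.
V_DS = V_DD − I_D·R_D = 9.7 − 0.531×0.68 = 9.34 V.
Saturation requires V_DS ≥ V_GS − V_t = 1.09 V; 9.34 ≥ 1.09 ✓.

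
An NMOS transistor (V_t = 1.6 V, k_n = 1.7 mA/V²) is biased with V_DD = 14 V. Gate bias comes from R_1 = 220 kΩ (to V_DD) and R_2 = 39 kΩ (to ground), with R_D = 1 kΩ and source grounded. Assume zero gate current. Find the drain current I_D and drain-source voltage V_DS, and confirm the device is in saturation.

V_G = V_DD·R_2/(R_1+R_2) = 14×39/259 = 2.11 V. With the source grounded, V_GS = V_G = 2.11 V.
Assume saturation: I_D = (k_n/2)(V_GS − V_t)² = (1.7/2)×(2.11 − 1.6)² = 0.85×0.508² = 0.219 mA.
V_DS = V_DD − I_D·R_D = 14 − 0.219×1 = 13.8 V.
Saturation requires V_DS ≥ V_GS − V_t = 0.508 V; 13.8 ≥ 0.508 ✓.

I_D ≈ 0.22 mA, V_DS ≈ 14 V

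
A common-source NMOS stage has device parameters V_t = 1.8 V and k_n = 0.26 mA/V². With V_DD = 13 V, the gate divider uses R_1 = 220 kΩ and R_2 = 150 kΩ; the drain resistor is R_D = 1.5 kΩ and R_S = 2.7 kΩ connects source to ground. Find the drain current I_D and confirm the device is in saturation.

I_D ≈ 0.53 mA

V_G = V_DD·R_2/(R_1+R_2) = 13×150/370 = 5.27 V.
Assume saturation: I_D = (k_n/2)(V_GS − V_t)² with V_GS = V_G − I_D·R_S = 5.27 − 2.7·I_D.
Substituting gives 0.948·I_D² − 3.44·I_D + 1.57 = 0, with roots I_D = 0.534 or 3.09 mA.
The root I_D = 3.09 mA gives V_GS = -3.08 V ≤ V_t, so take I_D = 0.534 mA.
Then V_GS = 3.83 V and V_DS = V_DD − I_D(R_D+R_S) = 13 − 0.534×4.2 = 10.8 V.
Saturation requires V_DS ≥ V_GS − V_t = 2.03 V; 10.8 ≥ 2.03 ✓.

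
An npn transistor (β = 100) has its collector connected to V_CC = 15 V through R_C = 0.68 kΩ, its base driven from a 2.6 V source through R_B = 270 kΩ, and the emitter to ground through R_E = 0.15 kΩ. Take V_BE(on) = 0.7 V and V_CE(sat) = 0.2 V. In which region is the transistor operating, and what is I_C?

active; I_C ≈ 0.67 mA

Assume active. Base-emitter loop: I_B = (V_BB − V_BE)/(R_B + (β+1)R_E) = (2.6 − 0.7)/(270 + 101×0.15) = 0.00666 mA.
I_C = β·I_B = 100×0.00666 = 0.666 mA.
V_CE = V_CC − I_C·R_C − I_E·R_E = 15 − 0.666×0.68 − 0.673×0.15 = 14.4 V > V_CE(sat), so the active-region assumption holds.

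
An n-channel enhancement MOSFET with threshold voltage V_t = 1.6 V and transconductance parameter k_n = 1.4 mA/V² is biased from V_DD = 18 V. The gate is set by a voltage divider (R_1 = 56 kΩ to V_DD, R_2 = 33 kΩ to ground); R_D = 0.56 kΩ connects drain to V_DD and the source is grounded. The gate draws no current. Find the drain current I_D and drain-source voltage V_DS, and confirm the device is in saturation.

I_D ≈ 18 mA, V_DS ≈ 7.9 V

V_G = V_DD·R_2/(R_1+R_2) = 18×33/89 = 6.67 V. With the source grounded, V_GS = V_G = 6.67 V.
Assume saturation: I_D = (k_n/2)(V_GS − V_t)² = (1.4/2)×(6.67 − 1.6)² = 0.7×5.07² = 18 mA.
V_DS = V_DD − I_D·R_D = 18 − 18×0.56 = 7.91 V.
Saturation requires V_DS ≥ V_GS − V_t = 5.07 V; 7.91 ≥ 5.07 ✓.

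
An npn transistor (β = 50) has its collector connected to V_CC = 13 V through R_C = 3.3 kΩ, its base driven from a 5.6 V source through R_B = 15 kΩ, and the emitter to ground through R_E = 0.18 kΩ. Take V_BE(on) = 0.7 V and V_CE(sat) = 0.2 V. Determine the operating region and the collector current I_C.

Assume active: I_B = (5.6 − 0.7)/(15 + 51×0.18) = 0.203 mA, I_C = β·I_B = 10.1 mA.
Then V_CE = 13 − 10.1×3.3 − 10.3×0.18 = -22.3 V < 0.2 V — the active assumption fails.
Re-solve with V_CE = 0.2 V. KCL at the emitter: V_E/R_E = (V_BB−0.7−V_E)/R_B + (V_CC−0.2−V_E)/R_C, giving V_E = 0.71 V.
I_C = (V_CC − 0.2 − V_E)/R_C = (12.8 − 0.71)/3.3 = 3.66 mA.
Check: I_B = (4.9 − 0.71)/15 = 0.279 mA, and β·I_B = 14 mA > I_C, confirming saturation.

saturation; I_C ≈ 3.7 mA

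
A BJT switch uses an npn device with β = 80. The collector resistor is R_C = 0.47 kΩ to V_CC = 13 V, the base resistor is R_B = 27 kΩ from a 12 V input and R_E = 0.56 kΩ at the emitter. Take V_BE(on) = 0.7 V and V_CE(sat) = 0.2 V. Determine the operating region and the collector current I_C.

Assume active: I_B = (12 − 0.7)/(27 + 81×0.56) = 0.156 mA, I_C = β·I_B = 12.5 mA.
Then V_CE = 13 − 12.5×0.47 − 12.6×0.56 = 0.0447 V < 0.2 V — the active assumption fails.
Re-solve with V_CE = 0.2 V. KCL at the emitter: V_E/R_E = (V_BB−0.7−V_E)/R_B + (V_CC−0.2−V_E)/R_C, giving V_E = 7 V.
I_C = (V_CC − 0.2 − V_E)/R_C = (12.8 − 7)/0.47 = 12.3 mA.
Check: I_B = (11.3 − 7)/27 = 0.159 mA, and β·I_B = 12.7 mA > I_C, confirming saturation.

saturation; I_C ≈ 12 mA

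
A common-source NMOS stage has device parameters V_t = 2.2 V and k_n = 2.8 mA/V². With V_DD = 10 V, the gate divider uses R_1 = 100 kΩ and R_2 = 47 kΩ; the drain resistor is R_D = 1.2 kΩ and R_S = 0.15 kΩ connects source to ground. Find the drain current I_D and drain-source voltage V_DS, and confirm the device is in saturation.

V_G = V_DD·R_2/(R_1+R_2) = 10×47/147 = 3.2 V.
Assume saturation: I_D = (k_n/2)(V_GS − V_t)² with V_GS = V_G − I_D·R_S = 3.2 − 0.15·I_D.
Substituting gives 0.0315·I_D² − 1.42·I_D + 1.39 = 0, with roots I_D = 1 or 44 mA.
The root I_D = 44 mA gives V_GS = -3.41 V ≤ V_t, so take I_D = 1 mA.
Then V_GS = 3.05 V and V_DS = V_DD − I_D(R_D+R_S) = 10 − 1×1.35 = 8.64 V.
Saturation requires V_DS ≥ V_GS − V_t = 0.847 V; 8.64 ≥ 0.847 ✓.

I_D ≈ 1 mA, V_DS ≈ 8.6 V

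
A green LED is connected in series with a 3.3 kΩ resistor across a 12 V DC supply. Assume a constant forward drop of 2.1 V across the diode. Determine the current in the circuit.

I ≈ 3 mA

KVL around the loop: 12 = V_D + I·R = 2.1 + I × 3.3 kΩ.
So I = (12 − 2.1) / 3.3 kΩ = 9.9 / 3.3 = 3 mA.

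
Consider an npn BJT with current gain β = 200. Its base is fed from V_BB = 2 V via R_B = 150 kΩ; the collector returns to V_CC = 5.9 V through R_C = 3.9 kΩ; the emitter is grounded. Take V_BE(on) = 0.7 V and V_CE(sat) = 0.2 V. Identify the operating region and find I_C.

saturation; I_C ≈ 1.5 mA

Assume active: I_B = (2 − 0.7)/150 = 0.00867 mA, giving I_C = β·I_B = 1.73 mA.
But then V_CE = 5.9 − 1.73×3.9 = -0.86 V < V_CE(sat) = 0.2 V — impossible in the active region.
So the transistor is saturated. With V_CE = 0.2 V, I_C = (V_CC − 0.2)/R_C = 5.7/3.9 = 1.46 mA.
Check: β·I_B = 1.73 mA > I_C = 1.46 mA, confirming saturation.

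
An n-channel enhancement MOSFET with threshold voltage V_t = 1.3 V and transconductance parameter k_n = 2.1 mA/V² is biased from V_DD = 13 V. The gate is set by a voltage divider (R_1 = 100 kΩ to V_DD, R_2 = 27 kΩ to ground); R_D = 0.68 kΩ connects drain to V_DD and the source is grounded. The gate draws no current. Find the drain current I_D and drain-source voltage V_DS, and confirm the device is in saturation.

I_D ≈ 2.2 mA, V_DS ≈ 11 V

V_G = V_DD·R_2/(R_1+R_2) = 13×27/127 = 2.76 V. With the source grounded, V_GS = V_G = 2.76 V.
Assume saturation: I_D = (k_n/2)(V_GS − V_t)² = (2.1/2)×(2.76 − 1.3)² = 1.05×1.46² = 2.25 mA.
V_DS = V_DD − I_D·R_D = 13 − 2.25×0.68 = 11.5 V.
Saturation requires V_DS ≥ V_GS − V_t = 1.46 V; 11.5 ≥ 1.46 ✓.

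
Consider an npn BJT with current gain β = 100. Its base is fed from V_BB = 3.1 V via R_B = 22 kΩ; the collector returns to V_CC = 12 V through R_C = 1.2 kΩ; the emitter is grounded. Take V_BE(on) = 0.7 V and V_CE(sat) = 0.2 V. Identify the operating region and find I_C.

saturation; I_C ≈ 9.8 mA

Assume active: I_B = (3.1 − 0.7)/22 = 0.109 mA, giving I_C = β·I_B = 10.9 mA.
But then V_CE = 12 − 10.9×1.2 = -1.09 V < V_CE(sat) = 0.2 V — impossible in the active region.
So the transistor is saturated. With V_CE = 0.2 V, I_C = (V_CC − 0.2)/R_C = 11.8/1.2 = 9.83 mA.
Check: β·I_B = 10.9 mA > I_C = 9.83 mA, confirming saturation.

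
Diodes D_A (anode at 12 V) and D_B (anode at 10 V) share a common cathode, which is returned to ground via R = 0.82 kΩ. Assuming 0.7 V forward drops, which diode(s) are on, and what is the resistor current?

Assume both conduct. Then node N would need to be at both 12−0.7 = 11.3 V and 10−0.7 = 9.3 V, which is impossible.
Assume only D_A conducts: V_N = 12 − 0.7 = 11.3 V, so I_R = 11.3/0.82 = 13.8 mA.
Check D_B: its anode-to-cathode voltage is 10 − 11.3 = -1.3 V < 0.7 V, so it is off. The assumption is consistent.

Only D_A conducts; I_R ≈ 14 mA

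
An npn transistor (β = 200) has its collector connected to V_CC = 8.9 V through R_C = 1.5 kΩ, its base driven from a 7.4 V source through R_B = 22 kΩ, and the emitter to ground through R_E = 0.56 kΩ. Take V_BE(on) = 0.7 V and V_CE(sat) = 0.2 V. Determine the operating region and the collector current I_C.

Assume active: I_B = (7.4 − 0.7)/(22 + 201×0.56) = 0.0498 mA, I_C = β·I_B = 9.96 mA.
Then V_CE = 8.9 − 9.96×1.5 − 10×0.56 = -11.6 V < 0.2 V — the active assumption fails.
Re-solve with V_CE = 0.2 V. KCL at the emitter: V_E/R_E = (V_BB−0.7−V_E)/R_B + (V_CC−0.2−V_E)/R_C, giving V_E = 2.44 V.
I_C = (V_CC − 0.2 − V_E)/R_C = (8.7 − 2.44)/1.5 = 4.17 mA.
Check: I_B = (6.7 − 2.44)/22 = 0.193 mA, and β·I_B = 38.7 mA > I_C, confirming saturation.

saturation; I_C ≈ 4.2 mA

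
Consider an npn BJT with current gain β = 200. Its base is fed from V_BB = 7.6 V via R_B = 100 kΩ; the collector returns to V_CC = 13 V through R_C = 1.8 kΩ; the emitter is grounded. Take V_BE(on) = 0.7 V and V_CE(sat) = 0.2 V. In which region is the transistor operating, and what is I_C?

Assume active: I_B = (7.6 − 0.7)/100 = 0.069 mA, giving I_C = β·I_B = 13.8 mA.
But then V_CE = 13 − 13.8×1.8 = -11.8 V < V_CE(sat) = 0.2 V — impossible in the active region.
So the transistor is saturated. With V_CE = 0.2 V, I_C = (V_CC − 0.2)/R_C = 12.8/1.8 = 7.11 mA.
Check: β·I_B = 13.8 mA > I_C = 7.11 mA, confirming saturation.

saturation; I_C ≈ 7.1 mA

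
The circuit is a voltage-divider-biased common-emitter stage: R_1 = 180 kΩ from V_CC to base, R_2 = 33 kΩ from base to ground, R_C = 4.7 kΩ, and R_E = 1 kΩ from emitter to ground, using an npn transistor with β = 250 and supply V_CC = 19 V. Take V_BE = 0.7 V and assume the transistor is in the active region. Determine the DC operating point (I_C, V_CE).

Thevenize the base divider: V_Th = V_CC·R_2/(R_1+R_2) = 19×33/213 = 2.94 V, R_Th = R_1‖R_2 = 27.9 kΩ.
Base-emitter loop: V_Th = I_B·R_Th + V_BE + (β+1)I_B·R_E, so I_B = (2.94 − 0.7) / (27.9 + 251×1) = 0.00805 mA.
I_C = β·I_B = 250×0.00805 = 2.01 mA, and I_E = (β+1)I_B = 2.02 mA.
V_CE = V_CC − I_C·R_C − I_E·R_E = 19 − 2.01×4.7 − 2.02×1 = 7.53 V.
V_CE = 7.53 V > 0.2 V confirms active-region operation.

I_C ≈ 2 mA, V_CE ≈ 7.5 V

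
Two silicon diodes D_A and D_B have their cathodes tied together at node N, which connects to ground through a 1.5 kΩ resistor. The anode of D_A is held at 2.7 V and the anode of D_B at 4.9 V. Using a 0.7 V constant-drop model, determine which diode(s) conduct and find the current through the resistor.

Only D_B conducts; I_R ≈ 2.8 mA

Assume both conduct. Then node N would need to be at both 2.7−0.7 = 2 V and 4.9−0.7 = 4.2 V, which is impossible.
Assume only D_B conducts: V_N = 4.9 − 0.7 = 4.2 V, so I_R = 4.2/1.5 = 2.8 mA.
Check D_A: its anode-to-cathode voltage is 2.7 − 4.2 = -1.5 V < 0.7 V, so it is off. The assumption is consistent.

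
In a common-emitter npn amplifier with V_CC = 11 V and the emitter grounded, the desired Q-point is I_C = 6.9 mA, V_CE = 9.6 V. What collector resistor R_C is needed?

R_C ≈ 0.2 kΩ

Collector loop: V_CC = I_C·R_C + V_CE.
R_C = (V_CC − V_CE)/I_C = (11 − 9.6)/6.9 = 0.203 kΩ.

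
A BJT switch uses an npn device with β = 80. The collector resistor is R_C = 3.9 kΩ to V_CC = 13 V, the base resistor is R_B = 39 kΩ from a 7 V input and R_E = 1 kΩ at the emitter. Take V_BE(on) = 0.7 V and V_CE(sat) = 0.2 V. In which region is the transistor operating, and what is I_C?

saturation; I_C ≈ 2.6 mA

Assume active: I_B = (7 − 0.7)/(39 + 81×1) = 0.0525 mA, I_C = β·I_B = 4.2 mA.
Then V_CE = 13 − 4.2×3.9 − 4.25×1 = -7.63 V < 0.2 V — the active assumption fails.
Re-solve with V_CE = 0.2 V. KCL at the emitter: V_E/R_E = (V_BB−0.7−V_E)/R_B + (V_CC−0.2−V_E)/R_C, giving V_E = 2.69 V.
I_C = (V_CC − 0.2 − V_E)/R_C = (12.8 − 2.69)/3.9 = 2.59 mA.
Check: I_B = (6.3 − 2.69)/39 = 0.0927 mA, and β·I_B = 7.41 mA > I_C, confirming saturation.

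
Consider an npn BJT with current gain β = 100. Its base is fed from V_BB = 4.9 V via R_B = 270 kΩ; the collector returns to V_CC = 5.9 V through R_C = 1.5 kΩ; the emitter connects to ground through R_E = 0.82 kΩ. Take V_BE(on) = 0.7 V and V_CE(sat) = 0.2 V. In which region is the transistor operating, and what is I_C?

Assume active. Base-emitter loop: I_B = (V_BB − V_BE)/(R_B + (β+1)R_E) = (4.9 − 0.7)/(270 + 101×0.82) = 0.0119 mA.
I_C = β·I_B = 100×0.0119 = 1.19 mA.
V_CE = V_CC − I_C·R_C − I_E·R_E = 5.9 − 1.19×1.5 − 1.2×0.82 = 3.13 V > V_CE(sat), so the active-region assumption holds.

active; I_C ≈ 1.2 mA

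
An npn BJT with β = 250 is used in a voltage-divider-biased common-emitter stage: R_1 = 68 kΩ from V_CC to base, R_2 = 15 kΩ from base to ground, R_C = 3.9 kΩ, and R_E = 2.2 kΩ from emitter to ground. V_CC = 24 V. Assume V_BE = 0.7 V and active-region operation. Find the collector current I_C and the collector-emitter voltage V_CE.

I_C ≈ 1.6 mA, V_CE ≈ 14 V

Thevenize the base divider: V_Th = V_CC·R_2/(R_1+R_2) = 24×15/83 = 4.34 V, R_Th = R_1‖R_2 = 12.3 kΩ.
Base-emitter loop: V_Th = I_B·R_Th + V_BE + (β+1)I_B·R_E, so I_B = (4.34 − 0.7) / (12.3 + 251×2.2) = 0.00644 mA.
I_C = β·I_B = 250×0.00644 = 1.61 mA, and I_E = (β+1)I_B = 1.62 mA.
V_CE = V_CC − I_C·R_C − I_E·R_E = 24 − 1.61×3.9 − 1.62×2.2 = 14.2 V.
V_CE = 14.2 V > 0.2 V confirms active-region operation.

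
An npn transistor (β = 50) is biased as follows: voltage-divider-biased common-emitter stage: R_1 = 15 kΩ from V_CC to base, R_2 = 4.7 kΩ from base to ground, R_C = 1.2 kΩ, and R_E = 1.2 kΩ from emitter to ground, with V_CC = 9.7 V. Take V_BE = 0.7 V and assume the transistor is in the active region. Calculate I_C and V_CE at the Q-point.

Thevenize the base divider: V_Th = V_CC·R_2/(R_1+R_2) = 9.7×4.7/19.7 = 2.31 V, R_Th = R_1‖R_2 = 3.58 kΩ.
Base-emitter loop: V_Th = I_B·R_Th + V_BE + (β+1)I_B·R_E, so I_B = (2.31 − 0.7) / (3.58 + 51×1.2) = 0.0249 mA.
I_C = β·I_B = 50×0.0249 = 1.25 mA, and I_E = (β+1)I_B = 1.27 mA.
V_CE = V_CC − I_C·R_C − I_E·R_E = 9.7 − 1.25×1.2 − 1.27×1.2 = 6.68 V.
V_CE = 6.68 V > 0.2 V confirms active-region operation.

I_C ≈ 1.2 mA, V_CE ≈ 6.7 V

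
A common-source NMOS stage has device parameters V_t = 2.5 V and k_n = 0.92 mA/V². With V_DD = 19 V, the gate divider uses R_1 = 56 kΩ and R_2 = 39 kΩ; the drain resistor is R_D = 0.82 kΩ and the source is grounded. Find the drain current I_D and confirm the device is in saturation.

I_D ≈ 13 mA

V_G = V_DD·R_2/(R_1+R_2) = 19×39/95 = 7.8 V. With the source grounded, V_GS = V_G = 7.8 V.
Assume saturation: I_D = (k_n/2)(V_GS − V_t)² = (0.92/2)×(7.8 − 2.5)² = 0.46×5.3² = 12.9 mA.
V_DS = V_DD − I_D·R_D = 19 − 12.9×0.82 = 8.4 V.
Saturation requires V_DS ≥ V_GS − V_t = 5.3 V; 8.4 ≥ 5.3 ✓.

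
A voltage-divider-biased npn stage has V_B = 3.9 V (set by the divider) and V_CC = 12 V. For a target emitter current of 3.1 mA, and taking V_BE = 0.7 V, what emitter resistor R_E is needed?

V_E = V_B − V_BE = 3.9 − 0.7 = 3.2 V.
R_E = V_E / I_E = 3.2 / 3.1 = 1.03 kΩ.

R_E ≈ 1 kΩ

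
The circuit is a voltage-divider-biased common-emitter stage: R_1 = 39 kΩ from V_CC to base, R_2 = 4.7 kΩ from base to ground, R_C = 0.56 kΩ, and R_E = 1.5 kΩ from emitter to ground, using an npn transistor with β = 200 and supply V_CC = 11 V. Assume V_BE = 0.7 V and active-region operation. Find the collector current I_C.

I_C ≈ 0.32 mA

Thevenize the base divider: V_Th = V_CC·R_2/(R_1+R_2) = 11×4.7/43.7 = 1.18 V, R_Th = R_1‖R_2 = 4.19 kΩ.
Base-emitter loop: V_Th = I_B·R_Th + V_BE + (β+1)I_B·R_E, so I_B = (1.18 − 0.7) / (4.19 + 201×1.5) = 0.00158 mA.
I_C = β·I_B = 200×0.00158 = 0.316 mA, and I_E = (β+1)I_B = 0.318 mA.
V_CE = V_CC − I_C·R_C − I_E·R_E = 11 − 0.316×0.56 − 0.318×1.5 = 10.3 V.
V_CE = 10.3 V > 0.2 V confirms active-region operation.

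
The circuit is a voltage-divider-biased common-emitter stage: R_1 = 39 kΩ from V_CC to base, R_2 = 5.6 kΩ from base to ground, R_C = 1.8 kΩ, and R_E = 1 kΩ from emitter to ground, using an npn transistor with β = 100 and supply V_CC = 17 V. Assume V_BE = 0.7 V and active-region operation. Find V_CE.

Thevenize the base divider: V_Th = V_CC·R_2/(R_1+R_2) = 17×5.6/44.6 = 2.13 V, R_Th = R_1‖R_2 = 4.9 kΩ.
Base-emitter loop: V_Th = I_B·R_Th + V_BE + (β+1)I_B·R_E, so I_B = (2.13 − 0.7) / (4.9 + 101×1) = 0.0135 mA.
I_C = β·I_B = 100×0.0135 = 1.35 mA, and I_E = (β+1)I_B = 1.37 mA.
V_CE = V_CC − I_C·R_C − I_E·R_E = 17 − 1.35×1.8 − 1.37×1 = 13.2 V.
V_CE = 13.2 V > 0.2 V confirms active-region operation.

V_CE ≈ 13 V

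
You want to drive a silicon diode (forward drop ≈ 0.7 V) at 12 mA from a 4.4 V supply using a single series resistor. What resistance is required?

The resistor drops V_S − V_D = 4.4 − 0.7 = 3.7 V at 12 mA.
R = 3.7 V / 12 mA = 0.308 kΩ.

R ≈ 0.31 kΩ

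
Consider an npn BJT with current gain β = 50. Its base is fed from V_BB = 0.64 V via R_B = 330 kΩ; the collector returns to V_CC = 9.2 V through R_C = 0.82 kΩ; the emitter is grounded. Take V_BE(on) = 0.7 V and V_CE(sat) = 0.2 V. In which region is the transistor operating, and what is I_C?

cutoff; I_C ≈ 0

V_BB = 0.64 V ≤ V_BE(on) = 0.7 V, so the base-emitter junction is not forward biased.
The transistor is in cutoff: I_B = I_C = 0.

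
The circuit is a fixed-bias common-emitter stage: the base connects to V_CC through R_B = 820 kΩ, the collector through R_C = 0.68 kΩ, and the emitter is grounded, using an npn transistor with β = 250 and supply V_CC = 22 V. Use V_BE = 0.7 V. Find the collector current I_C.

Base loop: V_CC = I_B·R_B + V_BE, so I_B = (22 − 0.7)/820 kΩ = 0.026 mA.
In the active region I_C = β·I_B = 250 × 0.026 = 6.49 mA.
Collector loop: V_CE = V_CC − I_C·R_C = 22 − 6.49×0.68 = 17.6 V.
Since V_CE = 17.6 V > V_CE(sat) ≈ 0.2 V, the transistor is in the active region as assumed.

I_C ≈ 6.5 mA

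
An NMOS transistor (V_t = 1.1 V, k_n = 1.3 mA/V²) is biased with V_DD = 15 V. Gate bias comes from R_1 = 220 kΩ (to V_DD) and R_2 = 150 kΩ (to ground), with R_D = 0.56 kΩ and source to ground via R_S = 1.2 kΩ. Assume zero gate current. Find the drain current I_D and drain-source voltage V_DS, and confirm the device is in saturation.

I_D ≈ 2.5 mA, V_DS ≈ 11 V

V_G = V_DD·R_2/(R_1+R_2) = 15×150/370 = 6.08 V.
Assume saturation: I_D = (k_n/2)(V_GS − V_t)² with V_GS = V_G − I_D·R_S = 6.08 − 1.2·I_D.
Substituting gives 0.936·I_D² − 8.77·I_D + 16.1 = 0, with roots I_D = 2.51 or 6.86 mA.
The root I_D = 6.86 mA gives V_GS = -2.15 V ≤ V_t, so take I_D = 2.51 mA.
Then V_GS = 3.07 V and V_DS = V_DD − I_D(R_D+R_S) = 15 − 2.51×1.76 = 10.6 V.
Saturation requires V_DS ≥ V_GS − V_t = 1.97 V; 10.6 ≥ 1.97 ✓.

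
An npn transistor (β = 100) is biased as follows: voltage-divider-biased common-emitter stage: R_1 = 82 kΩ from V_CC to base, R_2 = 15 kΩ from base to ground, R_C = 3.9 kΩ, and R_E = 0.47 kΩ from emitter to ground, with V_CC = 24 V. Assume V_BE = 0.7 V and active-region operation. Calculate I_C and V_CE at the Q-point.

I_C ≈ 5 mA, V_CE ≈ 2.1 V

Thevenize the base divider: V_Th = V_CC·R_2/(R_1+R_2) = 24×15/97 = 3.71 V, R_Th = R_1‖R_2 = 12.7 kΩ.
Base-emitter loop: V_Th = I_B·R_Th + V_BE + (β+1)I_B·R_E, so I_B = (3.71 − 0.7) / (12.7 + 101×0.47) = 0.0501 mA.
I_C = β·I_B = 100×0.0501 = 5.01 mA, and I_E = (β+1)I_B = 5.06 mA.
V_CE = V_CC − I_C·R_C − I_E·R_E = 24 − 5.01×3.9 − 5.06×0.47 = 2.1 V.
V_CE = 2.1 V > 0.2 V confirms active-region operation.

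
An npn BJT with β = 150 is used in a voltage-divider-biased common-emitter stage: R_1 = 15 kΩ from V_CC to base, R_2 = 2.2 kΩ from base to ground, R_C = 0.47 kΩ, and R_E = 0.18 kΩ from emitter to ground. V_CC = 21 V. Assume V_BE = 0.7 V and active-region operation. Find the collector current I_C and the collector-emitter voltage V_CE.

Thevenize the base divider: V_Th = V_CC·R_2/(R_1+R_2) = 21×2.2/17.2 = 2.69 V, R_Th = R_1‖R_2 = 1.92 kΩ.
Base-emitter loop: V_Th = I_B·R_Th + V_BE + (β+1)I_B·R_E, so I_B = (2.69 − 0.7) / (1.92 + 151×0.18) = 0.0683 mA.
I_C = β·I_B = 150×0.0683 = 10.2 mA, and I_E = (β+1)I_B = 10.3 mA.
V_CE = V_CC − I_C·R_C − I_E·R_E = 21 − 10.2×0.47 − 10.3×0.18 = 14.3 V.
V_CE = 14.3 V > 0.2 V confirms active-region operation.

I_C ≈ 10 mA, V_CE ≈ 14 V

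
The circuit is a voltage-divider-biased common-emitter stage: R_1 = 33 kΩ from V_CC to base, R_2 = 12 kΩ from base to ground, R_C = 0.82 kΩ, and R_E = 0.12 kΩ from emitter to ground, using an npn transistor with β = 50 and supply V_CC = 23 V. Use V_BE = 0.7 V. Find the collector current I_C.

Thevenize the base divider: V_Th = V_CC·R_2/(R_1+R_2) = 23×12/45 = 6.13 V, R_Th = R_1‖R_2 = 8.8 kΩ.
Base-emitter loop: V_Th = I_B·R_Th + V_BE + (β+1)I_B·R_E, so I_B = (6.13 − 0.7) / (8.8 + 51×0.12) = 0.364 mA.
I_C = β·I_B = 50×0.364 = 18.2 mA, and I_E = (β+1)I_B = 18.6 mA.
V_CE = V_CC − I_C·R_C − I_E·R_E = 23 − 18.2×0.82 − 18.6×0.12 = 5.84 V.
V_CE = 5.84 V > 0.2 V confirms active-region operation.

I_C ≈ 18 mA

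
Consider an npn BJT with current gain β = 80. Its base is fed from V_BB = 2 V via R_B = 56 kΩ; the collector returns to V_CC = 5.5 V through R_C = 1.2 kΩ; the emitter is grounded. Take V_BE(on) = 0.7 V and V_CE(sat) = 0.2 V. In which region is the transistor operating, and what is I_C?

active; I_C ≈ 1.9 mA

Assume active. Base-emitter loop: I_B = (V_BB − V_BE)/R_B = (2 − 0.7)/56 = 0.0232 mA.
I_C = β·I_B = 80×0.0232 = 1.86 mA.
V_CE = V_CC − I_C·R_C = 5.5 − 1.86×1.2 = 3.27 V > V_CE(sat), so the active-region assumption holds.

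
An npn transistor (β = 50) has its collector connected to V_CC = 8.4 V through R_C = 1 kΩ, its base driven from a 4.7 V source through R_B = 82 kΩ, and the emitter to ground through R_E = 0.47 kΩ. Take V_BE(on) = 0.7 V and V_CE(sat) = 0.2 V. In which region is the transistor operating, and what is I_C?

Assume active. Base-emitter loop: I_B = (V_BB − V_BE)/(R_B + (β+1)R_E) = (4.7 − 0.7)/(82 + 51×0.47) = 0.0377 mA.
I_C = β·I_B = 50×0.0377 = 1.89 mA.
V_CE = V_CC − I_C·R_C − I_E·R_E = 8.4 − 1.89×1 − 1.93×0.47 = 5.61 V > V_CE(sat), so the active-region assumption holds.

active; I_C ≈ 1.9 mA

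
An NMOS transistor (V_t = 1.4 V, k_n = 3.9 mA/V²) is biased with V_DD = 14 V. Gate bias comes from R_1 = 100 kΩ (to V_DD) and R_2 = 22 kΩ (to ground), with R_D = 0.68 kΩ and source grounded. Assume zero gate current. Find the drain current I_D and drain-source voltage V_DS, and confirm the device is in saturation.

V_G = V_DD·R_2/(R_1+R_2) = 14×22/122 = 2.52 V. With the source grounded, V_GS = V_G = 2.52 V.
Assume saturation: I_D = (k_n/2)(V_GS − V_t)² = (3.9/2)×(2.52 − 1.4)² = 1.95×1.12² = 2.47 mA.
V_DS = V_DD − I_D·R_D = 14 − 2.47×0.68 = 12.3 V.
Saturation requires V_DS ≥ V_GS − V_t = 1.12 V; 12.3 ≥ 1.12 ✓.

I_D ≈ 2.5 mA, V_DS ≈ 12 V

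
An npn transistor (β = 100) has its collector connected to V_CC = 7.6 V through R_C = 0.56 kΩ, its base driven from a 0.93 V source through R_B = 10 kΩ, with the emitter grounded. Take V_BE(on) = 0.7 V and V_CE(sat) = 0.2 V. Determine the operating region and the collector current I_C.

Assume active. Base-emitter loop: I_B = (V_BB − V_BE)/R_B = (0.93 − 0.7)/10 = 0.023 mA.
I_C = β·I_B = 100×0.023 = 2.3 mA.
V_CE = V_CC − I_C·R_C = 7.6 − 2.3×0.56 = 6.31 V > V_CE(sat), so the active-region assumption holds.

active; I_C ≈ 2.3 mA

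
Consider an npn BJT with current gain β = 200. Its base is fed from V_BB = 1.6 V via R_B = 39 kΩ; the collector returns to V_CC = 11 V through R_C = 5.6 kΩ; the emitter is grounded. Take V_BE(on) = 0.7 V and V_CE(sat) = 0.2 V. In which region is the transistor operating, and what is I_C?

Assume active: I_B = (1.6 − 0.7)/39 = 0.0231 mA, giving I_C = β·I_B = 4.62 mA.
But then V_CE = 11 − 4.62×5.6 = -14.8 V < V_CE(sat) = 0.2 V — impossible in the active region.
So the transistor is saturated. With V_CE = 0.2 V, I_C = (V_CC − 0.2)/R_C = 10.8/5.6 = 1.93 mA.
Check: β·I_B = 4.62 mA > I_C = 1.93 mA, confirming saturation.

saturation; I_C ≈ 1.9 mA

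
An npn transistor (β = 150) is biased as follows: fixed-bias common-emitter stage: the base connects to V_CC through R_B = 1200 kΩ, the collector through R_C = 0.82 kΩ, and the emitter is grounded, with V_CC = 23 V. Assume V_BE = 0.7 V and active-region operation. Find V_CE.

V_CE ≈ 21 V

Base loop: V_CC = I_B·R_B + V_BE, so I_B = (23 − 0.7)/1200 kΩ = 0.0186 mA.
In the active region I_C = β·I_B = 150 × 0.0186 = 2.79 mA.
Collector loop: V_CE = V_CC − I_C·R_C = 23 − 2.79×0.82 = 20.7 V.
Since V_CE = 20.7 V > V_CE(sat) ≈ 0.2 V, the transistor is in the active region as assumed.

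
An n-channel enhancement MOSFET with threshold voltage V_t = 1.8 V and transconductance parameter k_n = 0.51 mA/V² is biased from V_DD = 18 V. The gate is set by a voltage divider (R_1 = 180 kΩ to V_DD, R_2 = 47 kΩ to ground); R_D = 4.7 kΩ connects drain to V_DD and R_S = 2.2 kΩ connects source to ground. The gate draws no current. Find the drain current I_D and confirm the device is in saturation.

I_D ≈ 0.35 mA

V_G = V_DD·R_2/(R_1+R_2) = 18×47/227 = 3.73 V.
Assume saturation: I_D = (k_n/2)(V_GS − V_t)² with V_GS = V_G − I_D·R_S = 3.73 − 2.2·I_D.
Substituting gives 1.23·I_D² − 3.16·I_D + 0.947 = 0, with roots I_D = 0.346 or 2.22 mA.
The root I_D = 2.22 mA gives V_GS = -1.15 V ≤ V_t, so take I_D = 0.346 mA.
Then V_GS = 2.97 V and V_DS = V_DD − I_D(R_D+R_S) = 18 − 0.346×6.9 = 15.6 V.
Saturation requires V_DS ≥ V_GS − V_t = 1.17 V; 15.6 ≥ 1.17 ✓.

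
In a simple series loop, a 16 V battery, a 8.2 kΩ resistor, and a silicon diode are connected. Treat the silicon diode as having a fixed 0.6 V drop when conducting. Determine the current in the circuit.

KVL around the loop: 16 = V_D + I·R = 0.6 + I × 8.2 kΩ.
So I = (16 − 0.6) / 8.2 kΩ = 15.4 / 8.2 = 1.88 mA.

I ≈ 1.9 mA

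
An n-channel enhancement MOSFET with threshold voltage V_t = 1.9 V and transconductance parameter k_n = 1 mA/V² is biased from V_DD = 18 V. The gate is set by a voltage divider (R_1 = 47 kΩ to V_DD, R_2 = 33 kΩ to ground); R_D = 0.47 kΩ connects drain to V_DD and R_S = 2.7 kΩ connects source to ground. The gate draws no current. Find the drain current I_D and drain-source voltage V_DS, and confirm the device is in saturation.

I_D ≈ 1.4 mA, V_DS ≈ 13 V

V_G = V_DD·R_2/(R_1+R_2) = 18×33/80 = 7.42 V.
Assume saturation: I_D = (k_n/2)(V_GS − V_t)² with V_GS = V_G − I_D·R_S = 7.42 − 2.7·I_D.
Substituting gives 3.65·I_D² − 15.9·I_D + 15.3 = 0, with roots I_D = 1.42 or 2.95 mA.
The root I_D = 2.95 mA gives V_GS = -0.527 V ≤ V_t, so take I_D = 1.42 mA.
Then V_GS = 3.59 V and V_DS = V_DD − I_D(R_D+R_S) = 18 − 1.42×3.17 = 13.5 V.
Saturation requires V_DS ≥ V_GS − V_t = 1.69 V; 13.5 ≥ 1.69 ✓.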